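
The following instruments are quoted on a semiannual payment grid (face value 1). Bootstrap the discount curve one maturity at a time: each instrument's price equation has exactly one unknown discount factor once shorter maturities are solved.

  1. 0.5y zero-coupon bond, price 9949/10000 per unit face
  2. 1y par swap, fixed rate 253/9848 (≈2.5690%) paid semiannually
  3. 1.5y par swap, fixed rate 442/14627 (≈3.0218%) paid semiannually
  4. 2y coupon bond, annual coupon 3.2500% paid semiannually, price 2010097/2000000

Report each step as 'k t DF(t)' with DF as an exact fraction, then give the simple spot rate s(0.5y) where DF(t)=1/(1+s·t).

1 1/2 9949/10000
2 1 9747/10000
3 3/2 4779/5000
4 2 4711/5000
s(0.5y) = (1/(9949/10000) − 1)/(1/2) = 102/9949 ≈ 1.0252%

step 1 [0.5y] zero: DF = P = 9949/10000 ≈ 0.994900
step 2 [1y] swap r/2=253/19696: DF=(1 − 253/19696·(0.994900))/(1+253/19696) = 9747/10000 ≈ 0.974700
step 3 [1.5y] swap r/2=221/14627: DF=(1 − 221/14627·(0.994900+0.974700))/(1+221/14627) = 4779/5000 ≈ 0.955800
step 4 [2y] bond c/2=13/800: DF=(2010097/2000000 − 13/800·(0.994900+0.974700+0.955800))/(1+13/800) = 4711/5000 ≈ 0.942200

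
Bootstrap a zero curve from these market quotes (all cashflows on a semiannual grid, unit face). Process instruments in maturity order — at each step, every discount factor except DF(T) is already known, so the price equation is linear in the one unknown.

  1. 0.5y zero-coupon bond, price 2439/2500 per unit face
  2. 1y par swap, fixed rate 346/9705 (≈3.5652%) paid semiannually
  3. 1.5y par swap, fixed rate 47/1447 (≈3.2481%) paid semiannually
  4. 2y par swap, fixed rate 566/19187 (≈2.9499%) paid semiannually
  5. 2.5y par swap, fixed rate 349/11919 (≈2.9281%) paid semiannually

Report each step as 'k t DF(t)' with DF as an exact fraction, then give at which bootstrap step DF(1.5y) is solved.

1 1/2 2439/2500
2 1 4827/5000
3 3/2 953/1000
4 2 4717/5000
5 5/2 4651/5000
DF(1.5y) is solved at step 3

step 1 [0.5y] zero: DF = P = 2439/2500 ≈ 0.975600
step 2 [1y] swap r/2=173/9705: DF=(1 − 173/9705·(0.975600))/(1+173/9705) = 4827/5000 ≈ 0.965400
step 3 [1.5y] swap r/2=47/2894: DF=(1 − 47/2894·(0.975600+0.965400))/(1+47/2894) = 953/1000 ≈ 0.953000
step 4 [2y] swap r/2=283/19187: DF=(1 − 283/19187·(0.975600+0.965400+0.953000))/(1+283/19187) = 4717/5000 ≈ 0.943400
step 5 [2.5y] swap r/2=349/23838: DF=(1 − 349/23838·(0.975600+0.965400+0.953000+0.943400))/(1+349/23838) = 4651/5000 ≈ 0.930200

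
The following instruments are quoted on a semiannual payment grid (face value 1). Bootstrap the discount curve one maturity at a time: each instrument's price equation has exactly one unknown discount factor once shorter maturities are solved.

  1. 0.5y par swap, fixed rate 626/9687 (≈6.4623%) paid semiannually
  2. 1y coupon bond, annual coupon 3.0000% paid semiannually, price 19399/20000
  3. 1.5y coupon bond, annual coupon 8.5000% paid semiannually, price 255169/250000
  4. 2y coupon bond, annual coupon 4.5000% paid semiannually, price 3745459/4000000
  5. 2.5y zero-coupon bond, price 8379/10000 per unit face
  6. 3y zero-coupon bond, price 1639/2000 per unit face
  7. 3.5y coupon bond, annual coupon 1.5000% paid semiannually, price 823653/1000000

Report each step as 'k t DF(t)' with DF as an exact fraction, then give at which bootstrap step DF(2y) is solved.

step 1 [0.5y] swap r/2=313/9687: DF=(1 − 313/9687·(0))/(1+313/9687) = 9687/10000 ≈ 0.968700
step 2 [1y] bond c/2=3/200: DF=(19399/20000 − 3/200·(0.968700))/(1+3/200) = 9413/10000 ≈ 0.941300
step 3 [1.5y] bond c/2=17/400: DF=(255169/250000 − 17/400·(0.968700+0.941300))/(1+17/400) = 2253/2500 ≈ 0.901200
step 4 [2y] bond c/2=9/400: DF=(3745459/4000000 − 9/400·(0.968700+0.941300+0.901200))/(1+9/400) = 8539/10000 ≈ 0.853900
step 5 [2.5y] zero: DF = P = 8379/10000 ≈ 0.837900
step 6 [3y] zero: DF = P = 1639/2000 ≈ 0.819500
step 7 [3.5y] bond c/2=3/400: DF=(823653/1000000 − 3/400·(0.968700+0.941300+0.901200+0.853900+0.837900+0.819500))/(1+3/400) = 7779/10000 ≈ 0.777900

1 1/2 9687/10000
2 1 9413/10000
3 3/2 2253/2500
4 2 8539/10000
5 5/2 8379/10000
6 3 1639/2000
7 7/2 7779/10000
DF(2y) is solved at step 4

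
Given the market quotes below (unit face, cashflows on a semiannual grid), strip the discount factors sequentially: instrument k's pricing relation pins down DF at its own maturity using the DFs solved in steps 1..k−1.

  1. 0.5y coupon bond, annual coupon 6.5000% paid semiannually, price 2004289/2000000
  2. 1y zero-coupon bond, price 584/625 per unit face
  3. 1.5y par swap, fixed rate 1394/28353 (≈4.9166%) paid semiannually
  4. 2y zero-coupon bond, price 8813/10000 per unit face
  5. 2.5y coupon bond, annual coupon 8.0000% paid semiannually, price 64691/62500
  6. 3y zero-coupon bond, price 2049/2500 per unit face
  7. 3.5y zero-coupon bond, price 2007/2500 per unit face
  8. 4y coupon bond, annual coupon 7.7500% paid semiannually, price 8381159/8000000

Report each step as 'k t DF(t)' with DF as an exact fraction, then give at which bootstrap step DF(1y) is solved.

step 1 [0.5y] bond c/2=13/400: DF=(2004289/2000000 − 13/400·(0))/(1+13/400) = 4853/5000 ≈ 0.970600
step 2 [1y] zero: DF = P = 584/625 ≈ 0.934400
step 3 [1.5y] swap r/2=697/28353: DF=(1 − 697/28353·(0.970600+0.934400))/(1+697/28353) = 9303/10000 ≈ 0.930300
step 4 [2y] zero: DF = P = 8813/10000 ≈ 0.881300
step 5 [2.5y] bond c/2=1/25: DF=(64691/62500 − 1/25·(0.970600+0.934400+0.930300+0.881300))/(1+1/25) = 8523/10000 ≈ 0.852300
step 6 [3y] zero: DF = P = 2049/2500 ≈ 0.819600
step 7 [3.5y] zero: DF = P = 2007/2500 ≈ 0.802800
step 8 [4y] bond c/2=31/800: DF=(8381159/8000000 − 31/800·(0.970600+0.934400+0.930300+0.881300+0.852300+0.819600+0.802800))/(1+31/800) = 486/625 ≈ 0.777600

1 1/2 4853/5000
2 1 584/625
3 3/2 9303/10000
4 2 8813/10000
5 5/2 8523/10000
6 3 2049/2500
7 7/2 2007/2500
8 4 486/625
DF(1y) is solved at step 2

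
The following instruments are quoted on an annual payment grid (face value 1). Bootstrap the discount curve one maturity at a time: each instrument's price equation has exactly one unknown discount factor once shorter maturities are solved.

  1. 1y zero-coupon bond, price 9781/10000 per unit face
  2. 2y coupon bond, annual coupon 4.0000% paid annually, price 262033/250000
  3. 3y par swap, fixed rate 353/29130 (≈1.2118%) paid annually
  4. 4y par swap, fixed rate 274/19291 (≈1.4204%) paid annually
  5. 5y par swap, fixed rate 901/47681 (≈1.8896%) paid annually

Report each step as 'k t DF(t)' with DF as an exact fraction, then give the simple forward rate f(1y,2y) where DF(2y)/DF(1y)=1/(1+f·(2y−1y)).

step 1 [1y] zero: DF = P = 9781/10000 ≈ 0.978100
step 2 [2y] bond c/1=1/25: DF=(262033/250000 − 1/25·(0.978100))/(1+1/25) = 4851/5000 ≈ 0.970200
step 3 [3y] swap r/1=353/29130: DF=(1 − 353/29130·(0.978100+0.970200))/(1+353/29130) = 9647/10000 ≈ 0.964700
step 4 [4y] swap r/1=274/19291: DF=(1 − 274/19291·(0.978100+0.970200+0.964700))/(1+274/19291) = 2363/2500 ≈ 0.945200
step 5 [5y] swap r/1=901/47681: DF=(1 − 901/47681·(0.978100+0.970200+0.964700+0.945200))/(1+901/47681) = 9099/10000 ≈ 0.909900

1 1 9781/10000
2 2 4851/5000
3 3 9647/10000
4 4 2363/2500
5 5 9099/10000
f(1y,2y) = ((9781/10000)/(4851/5000) − 1)/(1) = 79/9702 ≈ 0.8143%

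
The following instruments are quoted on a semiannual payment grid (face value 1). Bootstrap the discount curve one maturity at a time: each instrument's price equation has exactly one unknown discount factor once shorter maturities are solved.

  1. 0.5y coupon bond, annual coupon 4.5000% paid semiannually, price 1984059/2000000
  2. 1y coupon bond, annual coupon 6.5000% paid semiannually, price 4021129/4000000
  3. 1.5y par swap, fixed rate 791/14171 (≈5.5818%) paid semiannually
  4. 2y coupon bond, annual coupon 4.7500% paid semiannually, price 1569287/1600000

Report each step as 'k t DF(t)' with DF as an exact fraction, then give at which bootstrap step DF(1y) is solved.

1 1/2 4851/5000
2 1 9431/10000
3 3/2 9209/10000
4 2 8923/10000
DF(1y) is solved at step 2

step 1 [0.5y] bond c/2=9/400: DF=(1984059/2000000 − 9/400·(0))/(1+9/400) = 4851/5000 ≈ 0.970200
step 2 [1y] bond c/2=13/400: DF=(4021129/4000000 − 13/400·(0.970200))/(1+13/400) = 9431/10000 ≈ 0.943100
step 3 [1.5y] swap r/2=791/28342: DF=(1 − 791/28342·(0.970200+0.943100))/(1+791/28342) = 9209/10000 ≈ 0.920900
step 4 [2y] bond c/2=19/800: DF=(1569287/1600000 − 19/800·(0.970200+0.943100+0.920900))/(1+19/800) = 8923/10000 ≈ 0.892300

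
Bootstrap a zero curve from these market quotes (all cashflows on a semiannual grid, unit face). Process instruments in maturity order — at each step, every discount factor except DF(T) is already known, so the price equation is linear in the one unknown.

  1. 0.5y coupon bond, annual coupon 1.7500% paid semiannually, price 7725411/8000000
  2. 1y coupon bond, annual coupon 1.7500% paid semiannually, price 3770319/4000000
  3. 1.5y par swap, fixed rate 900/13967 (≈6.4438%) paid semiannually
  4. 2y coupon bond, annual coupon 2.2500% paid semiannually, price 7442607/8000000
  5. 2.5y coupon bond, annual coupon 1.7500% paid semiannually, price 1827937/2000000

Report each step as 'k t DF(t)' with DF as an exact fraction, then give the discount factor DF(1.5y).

1 1/2 9573/10000
2 1 9261/10000
3 3/2 91/100
4 2 8889/10000
5 5/2 8741/10000
DF(1.5y) = 91/100 ≈ 0.910000

step 1 [0.5y] bond c/2=7/800: DF=(7725411/8000000 − 7/800·(0))/(1+7/800) = 9573/10000 ≈ 0.957300
step 2 [1y] bond c/2=7/800: DF=(3770319/4000000 − 7/800·(0.957300))/(1+7/800) = 9261/10000 ≈ 0.926100
step 3 [1.5y] swap r/2=450/13967: DF=(1 − 450/13967·(0.957300+0.926100))/(1+450/13967) = 91/100 ≈ 0.910000
step 4 [2y] bond c/2=9/800: DF=(7442607/8000000 − 9/800·(0.957300+0.926100+0.910000))/(1+9/800) = 8889/10000 ≈ 0.888900
step 5 [2.5y] bond c/2=7/800: DF=(1827937/2000000 − 7/800·(0.957300+0.926100+0.910000+0.888900))/(1+7/800) = 8741/10000 ≈ 0.874100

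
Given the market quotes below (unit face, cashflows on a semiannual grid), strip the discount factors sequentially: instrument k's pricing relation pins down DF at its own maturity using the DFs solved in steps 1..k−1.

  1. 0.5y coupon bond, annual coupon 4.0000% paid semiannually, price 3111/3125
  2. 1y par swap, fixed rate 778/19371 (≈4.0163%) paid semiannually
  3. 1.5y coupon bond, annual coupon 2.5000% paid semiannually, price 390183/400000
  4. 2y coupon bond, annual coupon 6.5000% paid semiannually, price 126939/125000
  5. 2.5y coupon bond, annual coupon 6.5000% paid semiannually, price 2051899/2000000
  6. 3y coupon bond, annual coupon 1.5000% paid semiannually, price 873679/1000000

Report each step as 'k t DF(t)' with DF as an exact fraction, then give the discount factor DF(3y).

1 1/2 122/125
2 1 9611/10000
3 3/2 1879/2000
4 2 893/1000
5 5/2 7/8
6 3 4163/5000
DF(3y) = 4163/5000 ≈ 0.832600

step 1 [0.5y] bond c/2=1/50: DF=(3111/3125 − 1/50·(0))/(1+1/50) = 122/125 ≈ 0.976000
step 2 [1y] swap r/2=389/19371: DF=(1 − 389/19371·(0.976000))/(1+389/19371) = 9611/10000 ≈ 0.961100
step 3 [1.5y] bond c/2=1/80: DF=(390183/400000 − 1/80·(0.976000+0.961100))/(1+1/80) = 1879/2000 ≈ 0.939500
step 4 [2y] bond c/2=13/400: DF=(126939/125000 − 13/400·(0.976000+0.961100+0.939500))/(1+13/400) = 893/1000 ≈ 0.893000
step 5 [2.5y] bond c/2=13/400: DF=(2051899/2000000 − 13/400·(0.976000+0.961100+0.939500+0.893000))/(1+13/400) = 7/8 ≈ 0.875000
step 6 [3y] bond c/2=3/400: DF=(873679/1000000 − 3/400·(0.976000+0.961100+0.939500+0.893000+0.875000))/(1+3/400) = 4163/5000 ≈ 0.832600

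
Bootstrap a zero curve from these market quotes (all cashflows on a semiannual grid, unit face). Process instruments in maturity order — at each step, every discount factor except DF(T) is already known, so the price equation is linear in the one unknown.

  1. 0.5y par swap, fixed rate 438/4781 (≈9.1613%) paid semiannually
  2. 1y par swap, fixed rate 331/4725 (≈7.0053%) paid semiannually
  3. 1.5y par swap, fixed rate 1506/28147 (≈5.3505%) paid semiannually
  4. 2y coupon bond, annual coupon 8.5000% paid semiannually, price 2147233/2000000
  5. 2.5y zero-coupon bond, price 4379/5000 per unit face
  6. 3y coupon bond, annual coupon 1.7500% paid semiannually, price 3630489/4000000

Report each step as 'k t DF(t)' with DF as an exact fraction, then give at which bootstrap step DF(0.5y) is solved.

1 1/2 4781/5000
2 1 4669/5000
3 3/2 9247/10000
4 2 9151/10000
5 5/2 4379/5000
6 3 4299/5000
DF(0.5y) is solved at step 1

step 1 [0.5y] swap r/2=219/4781: DF=(1 − 219/4781·(0))/(1+219/4781) = 4781/5000 ≈ 0.956200
step 2 [1y] swap r/2=331/9450: DF=(1 − 331/9450·(0.956200))/(1+331/9450) = 4669/5000 ≈ 0.933800
step 3 [1.5y] swap r/2=753/28147: DF=(1 − 753/28147·(0.956200+0.933800))/(1+753/28147) = 9247/10000 ≈ 0.924700
step 4 [2y] bond c/2=17/400: DF=(2147233/2000000 − 17/400·(0.956200+0.933800+0.924700))/(1+17/400) = 9151/10000 ≈ 0.915100
step 5 [2.5y] zero: DF = P = 4379/5000 ≈ 0.875800
step 6 [3y] bond c/2=7/800: DF=(3630489/4000000 − 7/800·(0.956200+0.933800+0.924700+0.915100+0.875800))/(1+7/800) = 4299/5000 ≈ 0.859800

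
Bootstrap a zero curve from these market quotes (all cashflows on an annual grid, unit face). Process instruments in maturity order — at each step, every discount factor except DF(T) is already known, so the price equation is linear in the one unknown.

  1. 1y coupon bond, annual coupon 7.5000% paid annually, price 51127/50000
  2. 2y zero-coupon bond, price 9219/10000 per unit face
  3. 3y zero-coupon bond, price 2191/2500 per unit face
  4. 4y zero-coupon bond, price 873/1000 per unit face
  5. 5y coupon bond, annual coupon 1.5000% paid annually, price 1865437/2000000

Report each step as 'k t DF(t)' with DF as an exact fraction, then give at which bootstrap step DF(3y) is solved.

1 1 1189/1250
2 2 9219/10000
3 3 2191/2500
4 4 873/1000
5 5 4327/5000
DF(3y) is solved at step 3

step 1 [1y] bond c/1=3/40: DF=(51127/50000 − 3/40·(0))/(1+3/40) = 1189/1250 ≈ 0.951200
step 2 [2y] zero: DF = P = 9219/10000 ≈ 0.921900
step 3 [3y] zero: DF = P = 2191/2500 ≈ 0.876400
step 4 [4y] zero: DF = P = 873/1000 ≈ 0.873000
step 5 [5y] bond c/1=3/200: DF=(1865437/2000000 − 3/200·(0.951200+0.921900+0.876400+0.873000))/(1+3/200) = 4327/5000 ≈ 0.865400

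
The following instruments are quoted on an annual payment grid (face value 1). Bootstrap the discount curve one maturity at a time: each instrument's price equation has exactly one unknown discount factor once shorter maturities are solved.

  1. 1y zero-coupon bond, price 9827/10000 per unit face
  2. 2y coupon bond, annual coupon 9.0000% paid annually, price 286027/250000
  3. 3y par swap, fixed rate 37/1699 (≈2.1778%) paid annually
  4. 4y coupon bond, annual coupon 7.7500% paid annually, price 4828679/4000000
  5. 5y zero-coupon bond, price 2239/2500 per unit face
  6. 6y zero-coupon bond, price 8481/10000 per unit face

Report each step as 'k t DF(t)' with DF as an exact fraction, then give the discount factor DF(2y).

1 1 9827/10000
2 2 1937/2000
3 3 9371/10000
4 4 4563/5000
5 5 2239/2500
6 6 8481/10000
DF(2y) = 1937/2000 ≈ 0.968500

step 1 [1y] zero: DF = P = 9827/10000 ≈ 0.982700
step 2 [2y] bond c/1=9/100: DF=(286027/250000 − 9/100·(0.982700))/(1+9/100) = 1937/2000 ≈ 0.968500
step 3 [3y] swap r/1=37/1699: DF=(1 − 37/1699·(0.982700+0.968500))/(1+37/1699) = 9371/10000 ≈ 0.937100
step 4 [4y] bond c/1=31/400: DF=(4828679/4000000 − 31/400·(0.982700+0.968500+0.937100))/(1+31/400) = 4563/5000 ≈ 0.912600
step 5 [5y] zero: DF = P = 2239/2500 ≈ 0.895600
step 6 [6y] zero: DF = P = 8481/10000 ≈ 0.848100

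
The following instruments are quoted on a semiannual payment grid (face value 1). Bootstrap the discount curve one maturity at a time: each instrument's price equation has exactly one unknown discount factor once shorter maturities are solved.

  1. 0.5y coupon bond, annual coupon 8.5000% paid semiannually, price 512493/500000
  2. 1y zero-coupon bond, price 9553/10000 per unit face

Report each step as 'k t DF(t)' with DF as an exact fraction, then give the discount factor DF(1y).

step 1 [0.5y] bond c/2=17/400: DF=(512493/500000 − 17/400·(0))/(1+17/400) = 1229/1250 ≈ 0.983200
step 2 [1y] zero: DF = P = 9553/10000 ≈ 0.955300

1 1/2 1229/1250
2 1 9553/10000
DF(1y) = 9553/10000 ≈ 0.955300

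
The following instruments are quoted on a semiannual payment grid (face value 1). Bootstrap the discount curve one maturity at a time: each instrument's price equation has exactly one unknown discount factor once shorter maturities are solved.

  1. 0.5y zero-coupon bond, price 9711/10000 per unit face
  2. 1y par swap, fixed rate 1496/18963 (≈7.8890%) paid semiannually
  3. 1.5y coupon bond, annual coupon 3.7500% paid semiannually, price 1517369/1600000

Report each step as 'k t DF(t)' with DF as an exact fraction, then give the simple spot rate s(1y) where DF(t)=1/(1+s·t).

1 1/2 9711/10000
2 1 2313/2500
3 3/2 112/125
s(1y) = (1/(2313/2500) − 1)/(1) = 187/2313 ≈ 8.0847%

step 1 [0.5y] zero: DF = P = 9711/10000 ≈ 0.971100
step 2 [1y] swap r/2=748/18963: DF=(1 − 748/18963·(0.971100))/(1+748/18963) = 2313/2500 ≈ 0.925200
step 3 [1.5y] bond c/2=3/160: DF=(1517369/1600000 − 3/160·(0.971100+0.925200))/(1+3/160) = 112/125 ≈ 0.896000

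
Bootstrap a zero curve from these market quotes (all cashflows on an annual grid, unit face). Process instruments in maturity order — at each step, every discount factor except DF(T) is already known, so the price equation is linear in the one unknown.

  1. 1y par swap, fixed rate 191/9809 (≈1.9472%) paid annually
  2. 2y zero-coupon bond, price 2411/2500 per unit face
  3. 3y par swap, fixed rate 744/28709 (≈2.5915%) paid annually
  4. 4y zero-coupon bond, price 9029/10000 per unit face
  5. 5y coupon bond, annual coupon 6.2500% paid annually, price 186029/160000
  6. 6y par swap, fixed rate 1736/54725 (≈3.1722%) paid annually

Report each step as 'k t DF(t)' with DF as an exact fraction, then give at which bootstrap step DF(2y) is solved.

step 1 [1y] swap r/1=191/9809: DF=(1 − 191/9809·(0))/(1+191/9809) = 9809/10000 ≈ 0.980900
step 2 [2y] zero: DF = P = 2411/2500 ≈ 0.964400
step 3 [3y] swap r/1=744/28709: DF=(1 − 744/28709·(0.980900+0.964400))/(1+744/28709) = 1157/1250 ≈ 0.925600
step 4 [4y] zero: DF = P = 9029/10000 ≈ 0.902900
step 5 [5y] bond c/1=1/16: DF=(186029/160000 − 1/16·(0.980900+0.964400+0.925600+0.902900))/(1+1/16) = 8723/10000 ≈ 0.872300
step 6 [6y] swap r/1=1736/54725: DF=(1 − 1736/54725·(0.980900+0.964400+0.925600+0.902900+0.872300))/(1+1736/54725) = 1033/1250 ≈ 0.826400

1 1 9809/10000
2 2 2411/2500
3 3 1157/1250
4 4 9029/10000
5 5 8723/10000
6 6 1033/1250
DF(2y) is solved at step 2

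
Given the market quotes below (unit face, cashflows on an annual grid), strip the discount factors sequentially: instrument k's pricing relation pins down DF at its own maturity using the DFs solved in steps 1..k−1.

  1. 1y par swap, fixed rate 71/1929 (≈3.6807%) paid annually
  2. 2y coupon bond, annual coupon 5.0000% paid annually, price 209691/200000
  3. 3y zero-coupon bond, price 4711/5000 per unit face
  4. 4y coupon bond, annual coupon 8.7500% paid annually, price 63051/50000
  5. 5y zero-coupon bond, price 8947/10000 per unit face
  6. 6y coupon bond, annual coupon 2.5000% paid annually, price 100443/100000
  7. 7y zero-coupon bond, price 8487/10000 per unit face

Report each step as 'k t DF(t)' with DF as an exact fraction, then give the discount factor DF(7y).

1 1 1929/2000
2 2 4763/5000
3 3 4711/5000
4 4 1859/2000
5 5 8947/10000
6 6 8657/10000
7 7 8487/10000
DF(7y) = 8487/10000 ≈ 0.848700

step 1 [1y] swap r/1=71/1929: DF=(1 − 71/1929·(0))/(1+71/1929) = 1929/2000 ≈ 0.964500
step 2 [2y] bond c/1=1/20: DF=(209691/200000 − 1/20·(0.964500))/(1+1/20) = 4763/5000 ≈ 0.952600
step 3 [3y] zero: DF = P = 4711/5000 ≈ 0.942200
step 4 [4y] bond c/1=7/80: DF=(63051/50000 − 7/80·(0.964500+0.952600+0.942200))/(1+7/80) = 1859/2000 ≈ 0.929500
step 5 [5y] zero: DF = P = 8947/10000 ≈ 0.894700
step 6 [6y] bond c/1=1/40: DF=(100443/100000 − 1/40·(0.964500+0.952600+0.942200+0.929500+0.894700))/(1+1/40) = 8657/10000 ≈ 0.865700
step 7 [7y] zero: DF = P = 8487/10000 ≈ 0.848700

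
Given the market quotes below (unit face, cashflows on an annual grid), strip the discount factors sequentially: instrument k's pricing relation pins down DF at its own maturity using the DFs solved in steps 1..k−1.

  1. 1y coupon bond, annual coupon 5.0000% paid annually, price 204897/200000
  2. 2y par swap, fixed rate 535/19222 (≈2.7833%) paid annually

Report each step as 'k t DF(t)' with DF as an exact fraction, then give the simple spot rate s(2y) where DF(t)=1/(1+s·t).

step 1 [1y] bond c/1=1/20: DF=(204897/200000 − 1/20·(0))/(1+1/20) = 9757/10000 ≈ 0.975700
step 2 [2y] swap r/1=535/19222: DF=(1 − 535/19222·(0.975700))/(1+535/19222) = 1893/2000 ≈ 0.946500

1 1 9757/10000
2 2 1893/2000
s(2y) = (1/(1893/2000) − 1)/(2) = 107/3786 ≈ 2.8262%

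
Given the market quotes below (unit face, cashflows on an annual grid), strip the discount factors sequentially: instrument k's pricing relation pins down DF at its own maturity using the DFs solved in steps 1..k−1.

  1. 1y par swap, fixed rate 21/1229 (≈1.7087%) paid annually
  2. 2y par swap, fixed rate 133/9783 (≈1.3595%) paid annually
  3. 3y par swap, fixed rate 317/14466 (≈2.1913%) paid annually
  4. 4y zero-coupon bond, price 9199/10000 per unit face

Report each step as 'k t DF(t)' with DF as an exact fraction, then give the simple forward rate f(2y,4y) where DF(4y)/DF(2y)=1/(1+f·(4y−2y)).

1 1 1229/1250
2 2 4867/5000
3 3 4683/5000
4 4 9199/10000
f(2y,4y) = ((4867/5000)/(9199/10000) − 1)/(2) = 535/18398 ≈ 2.9079%

step 1 [1y] swap r/1=21/1229: DF=(1 − 21/1229·(0))/(1+21/1229) = 1229/1250 ≈ 0.983200
step 2 [2y] swap r/1=133/9783: DF=(1 − 133/9783·(0.983200))/(1+133/9783) = 4867/5000 ≈ 0.973400
step 3 [3y] swap r/1=317/14466: DF=(1 − 317/14466·(0.983200+0.973400))/(1+317/14466) = 4683/5000 ≈ 0.936600
step 4 [4y] zero: DF = P = 9199/10000 ≈ 0.919900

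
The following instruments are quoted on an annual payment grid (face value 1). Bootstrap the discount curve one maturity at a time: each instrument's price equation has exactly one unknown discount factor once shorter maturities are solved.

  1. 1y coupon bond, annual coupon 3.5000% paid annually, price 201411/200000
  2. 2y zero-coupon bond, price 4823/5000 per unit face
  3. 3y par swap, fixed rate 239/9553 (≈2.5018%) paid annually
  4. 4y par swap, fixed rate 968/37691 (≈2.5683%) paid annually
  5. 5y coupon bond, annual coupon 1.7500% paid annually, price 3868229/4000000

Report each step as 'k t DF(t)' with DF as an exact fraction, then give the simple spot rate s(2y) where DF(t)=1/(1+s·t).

step 1 [1y] bond c/1=7/200: DF=(201411/200000 − 7/200·(0))/(1+7/200) = 973/1000 ≈ 0.973000
step 2 [2y] zero: DF = P = 4823/5000 ≈ 0.964600
step 3 [3y] swap r/1=239/9553: DF=(1 − 239/9553·(0.973000+0.964600))/(1+239/9553) = 9283/10000 ≈ 0.928300
step 4 [4y] swap r/1=968/37691: DF=(1 − 968/37691·(0.973000+0.964600+0.928300))/(1+968/37691) = 1129/1250 ≈ 0.903200
step 5 [5y] bond c/1=7/400: DF=(3868229/4000000 − 7/400·(0.973000+0.964600+0.928300+0.903200))/(1+7/400) = 1107/1250 ≈ 0.885600

1 1 973/1000
2 2 4823/5000
3 3 9283/10000
4 4 1129/1250
5 5 1107/1250
s(2y) = (1/(4823/5000) − 1)/(2) = 177/9646 ≈ 1.8350%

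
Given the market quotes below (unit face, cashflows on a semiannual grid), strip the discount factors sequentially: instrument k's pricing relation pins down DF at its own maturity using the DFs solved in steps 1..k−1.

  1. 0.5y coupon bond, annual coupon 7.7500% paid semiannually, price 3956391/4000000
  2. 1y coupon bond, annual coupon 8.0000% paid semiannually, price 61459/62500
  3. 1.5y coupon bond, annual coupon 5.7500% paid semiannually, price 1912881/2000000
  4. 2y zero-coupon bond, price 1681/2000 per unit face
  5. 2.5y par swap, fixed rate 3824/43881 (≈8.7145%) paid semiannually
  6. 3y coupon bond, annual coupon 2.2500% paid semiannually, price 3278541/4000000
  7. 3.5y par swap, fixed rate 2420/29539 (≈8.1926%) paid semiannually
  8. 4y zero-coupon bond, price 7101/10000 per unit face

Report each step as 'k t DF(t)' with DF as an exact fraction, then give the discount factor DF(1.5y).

1 1/2 4761/5000
2 1 9089/10000
3 3/2 8777/10000
4 2 1681/2000
5 5/2 1011/1250
6 3 7617/10000
7 7/2 379/500
8 4 7101/10000
DF(1.5y) = 8777/10000 ≈ 0.877700

step 1 [0.5y] bond c/2=31/800: DF=(3956391/4000000 − 31/800·(0))/(1+31/800) = 4761/5000 ≈ 0.952200
step 2 [1y] bond c/2=1/25: DF=(61459/62500 − 1/25·(0.952200))/(1+1/25) = 9089/10000 ≈ 0.908900
step 3 [1.5y] bond c/2=23/800: DF=(1912881/2000000 − 23/800·(0.952200+0.908900))/(1+23/800) = 8777/10000 ≈ 0.877700
step 4 [2y] zero: DF = P = 1681/2000 ≈ 0.840500
step 5 [2.5y] swap r/2=1912/43881: DF=(1 − 1912/43881·(0.952200+0.908900+0.877700+0.840500))/(1+1912/43881) = 1011/1250 ≈ 0.808800
step 6 [3y] bond c/2=9/800: DF=(3278541/4000000 − 9/800·(0.952200+0.908900+0.877700+0.840500+0.808800))/(1+9/800) = 7617/10000 ≈ 0.761700
step 7 [3.5y] swap r/2=1210/29539: DF=(1 − 1210/29539·(0.952200+0.908900+0.877700+0.840500+0.808800+0.761700))/(1+1210/29539) = 379/500 ≈ 0.758000
step 8 [4y] zero: DF = P = 7101/10000 ≈ 0.710100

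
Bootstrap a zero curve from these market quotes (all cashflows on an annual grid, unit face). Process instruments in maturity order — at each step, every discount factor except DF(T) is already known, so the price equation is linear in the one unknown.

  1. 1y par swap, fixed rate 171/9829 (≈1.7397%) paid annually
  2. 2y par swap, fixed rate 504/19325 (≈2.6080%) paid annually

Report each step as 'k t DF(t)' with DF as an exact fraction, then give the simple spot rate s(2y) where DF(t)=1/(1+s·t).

1 1 9829/10000
2 2 1187/1250
s(2y) = (1/(1187/1250) − 1)/(2) = 63/2374 ≈ 2.6537%

step 1 [1y] swap r/1=171/9829: DF=(1 − 171/9829·(0))/(1+171/9829) = 9829/10000 ≈ 0.982900
step 2 [2y] swap r/1=504/19325: DF=(1 − 504/19325·(0.982900))/(1+504/19325) = 1187/1250 ≈ 0.949600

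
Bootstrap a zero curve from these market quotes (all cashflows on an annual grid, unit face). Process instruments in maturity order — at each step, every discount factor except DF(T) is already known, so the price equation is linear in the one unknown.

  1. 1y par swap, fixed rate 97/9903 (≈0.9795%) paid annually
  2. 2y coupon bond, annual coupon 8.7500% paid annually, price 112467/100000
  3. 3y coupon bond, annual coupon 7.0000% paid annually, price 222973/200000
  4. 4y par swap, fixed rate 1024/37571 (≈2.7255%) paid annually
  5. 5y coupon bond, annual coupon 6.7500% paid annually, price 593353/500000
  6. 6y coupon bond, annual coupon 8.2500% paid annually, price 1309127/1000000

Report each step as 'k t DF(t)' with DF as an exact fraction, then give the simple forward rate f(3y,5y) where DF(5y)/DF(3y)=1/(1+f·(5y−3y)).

step 1 [1y] swap r/1=97/9903: DF=(1 − 97/9903·(0))/(1+97/9903) = 9903/10000 ≈ 0.990300
step 2 [2y] bond c/1=7/80: DF=(112467/100000 − 7/80·(0.990300))/(1+7/80) = 1909/2000 ≈ 0.954500
step 3 [3y] bond c/1=7/100: DF=(222973/200000 − 7/100·(0.990300+0.954500))/(1+7/100) = 9147/10000 ≈ 0.914700
step 4 [4y] swap r/1=1024/37571: DF=(1 − 1024/37571·(0.990300+0.954500+0.914700))/(1+1024/37571) = 561/625 ≈ 0.897600
step 5 [5y] bond c/1=27/400: DF=(593353/500000 − 27/400·(0.990300+0.954500+0.914700+0.897600))/(1+27/400) = 8741/10000 ≈ 0.874100
step 6 [6y] bond c/1=33/400: DF=(1309127/1000000 − 33/400·(0.990300+0.954500+0.914700+0.897600+0.874100))/(1+33/400) = 2141/2500 ≈ 0.856400

1 1 9903/10000
2 2 1909/2000
3 3 9147/10000
4 4 561/625
5 5 8741/10000
6 6 2141/2500
f(3y,5y) = ((9147/10000)/(8741/10000) − 1)/(2) = 203/8741 ≈ 2.3224%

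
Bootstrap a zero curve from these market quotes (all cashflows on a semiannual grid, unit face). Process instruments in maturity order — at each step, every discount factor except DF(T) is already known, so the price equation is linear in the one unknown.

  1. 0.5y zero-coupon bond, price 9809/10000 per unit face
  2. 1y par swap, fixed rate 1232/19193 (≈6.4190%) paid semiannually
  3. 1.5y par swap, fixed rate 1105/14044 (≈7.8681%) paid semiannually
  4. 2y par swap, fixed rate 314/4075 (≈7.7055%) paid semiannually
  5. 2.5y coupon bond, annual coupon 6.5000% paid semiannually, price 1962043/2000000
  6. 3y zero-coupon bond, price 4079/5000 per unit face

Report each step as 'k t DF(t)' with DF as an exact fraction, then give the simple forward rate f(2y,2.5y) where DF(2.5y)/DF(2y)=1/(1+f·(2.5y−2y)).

1 1/2 9809/10000
2 1 1173/1250
3 3/2 1779/2000
4 2 8587/10000
5 5/2 8347/10000
6 3 4079/5000
f(2y,2.5y) = ((8587/10000)/(8347/10000) − 1)/(1/2) = 480/8347 ≈ 5.7506%

step 1 [0.5y] zero: DF = P = 9809/10000 ≈ 0.980900
step 2 [1y] swap r/2=616/19193: DF=(1 − 616/19193·(0.980900))/(1+616/19193) = 1173/1250 ≈ 0.938400
step 3 [1.5y] swap r/2=1105/28088: DF=(1 − 1105/28088·(0.980900+0.938400))/(1+1105/28088) = 1779/2000 ≈ 0.889500
step 4 [2y] swap r/2=157/4075: DF=(1 − 157/4075·(0.980900+0.938400+0.889500))/(1+157/4075) = 8587/10000 ≈ 0.858700
step 5 [2.5y] bond c/2=13/400: DF=(1962043/2000000 − 13/400·(0.980900+0.938400+0.889500+0.858700))/(1+13/400) = 8347/10000 ≈ 0.834700
step 6 [3y] zero: DF = P = 4079/5000 ≈ 0.815800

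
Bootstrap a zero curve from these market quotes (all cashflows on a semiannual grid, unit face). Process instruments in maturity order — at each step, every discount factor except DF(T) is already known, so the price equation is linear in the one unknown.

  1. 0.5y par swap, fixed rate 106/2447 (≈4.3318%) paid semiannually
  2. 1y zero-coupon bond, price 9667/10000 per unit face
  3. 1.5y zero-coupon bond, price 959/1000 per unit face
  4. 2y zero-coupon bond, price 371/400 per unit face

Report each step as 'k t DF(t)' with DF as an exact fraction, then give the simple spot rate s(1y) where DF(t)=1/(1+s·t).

step 1 [0.5y] swap r/2=53/2447: DF=(1 − 53/2447·(0))/(1+53/2447) = 2447/2500 ≈ 0.978800
step 2 [1y] zero: DF = P = 9667/10000 ≈ 0.966700
step 3 [1.5y] zero: DF = P = 959/1000 ≈ 0.959000
step 4 [2y] zero: DF = P = 371/400 ≈ 0.927500

1 1/2 2447/2500
2 1 9667/10000
3 3/2 959/1000
4 2 371/400
s(1y) = (1/(9667/10000) − 1)/(1) = 333/9667 ≈ 3.4447%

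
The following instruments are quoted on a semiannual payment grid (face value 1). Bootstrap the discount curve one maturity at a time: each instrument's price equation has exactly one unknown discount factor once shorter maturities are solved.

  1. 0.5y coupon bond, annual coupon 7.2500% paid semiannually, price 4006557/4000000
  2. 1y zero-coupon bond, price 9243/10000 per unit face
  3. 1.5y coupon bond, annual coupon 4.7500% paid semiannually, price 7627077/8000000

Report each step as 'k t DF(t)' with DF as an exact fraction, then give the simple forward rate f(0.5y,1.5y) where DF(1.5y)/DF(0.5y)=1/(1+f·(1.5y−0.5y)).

step 1 [0.5y] bond c/2=29/800: DF=(4006557/4000000 − 29/800·(0))/(1+29/800) = 4833/5000 ≈ 0.966600
step 2 [1y] zero: DF = P = 9243/10000 ≈ 0.924300
step 3 [1.5y] bond c/2=19/800: DF=(7627077/8000000 − 19/800·(0.966600+0.924300))/(1+19/800) = 4437/5000 ≈ 0.887400

1 1/2 4833/5000
2 1 9243/10000
3 3/2 4437/5000
f(0.5y,1.5y) = ((4833/5000)/(4437/5000) − 1)/(1) = 44/493 ≈ 8.9249%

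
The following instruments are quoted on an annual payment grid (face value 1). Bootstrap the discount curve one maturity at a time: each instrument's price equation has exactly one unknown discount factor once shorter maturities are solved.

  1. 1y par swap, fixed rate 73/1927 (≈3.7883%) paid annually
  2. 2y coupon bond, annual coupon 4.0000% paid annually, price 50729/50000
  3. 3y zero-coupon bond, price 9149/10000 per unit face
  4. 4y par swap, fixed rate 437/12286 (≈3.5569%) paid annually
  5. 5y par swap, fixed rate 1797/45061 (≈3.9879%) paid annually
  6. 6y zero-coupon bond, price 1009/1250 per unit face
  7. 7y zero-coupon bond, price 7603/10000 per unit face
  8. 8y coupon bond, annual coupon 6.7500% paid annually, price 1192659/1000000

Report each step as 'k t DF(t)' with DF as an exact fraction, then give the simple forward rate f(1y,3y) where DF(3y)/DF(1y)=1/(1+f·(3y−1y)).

step 1 [1y] swap r/1=73/1927: DF=(1 − 73/1927·(0))/(1+73/1927) = 1927/2000 ≈ 0.963500
step 2 [2y] bond c/1=1/25: DF=(50729/50000 − 1/25·(0.963500))/(1+1/25) = 1877/2000 ≈ 0.938500
step 3 [3y] zero: DF = P = 9149/10000 ≈ 0.914900
step 4 [4y] swap r/1=437/12286: DF=(1 − 437/12286·(0.963500+0.938500+0.914900))/(1+437/12286) = 8689/10000 ≈ 0.868900
step 5 [5y] swap r/1=1797/45061: DF=(1 − 1797/45061·(0.963500+0.938500+0.914900+0.868900))/(1+1797/45061) = 8203/10000 ≈ 0.820300
step 6 [6y] zero: DF = P = 1009/1250 ≈ 0.807200
step 7 [7y] zero: DF = P = 7603/10000 ≈ 0.760300
step 8 [8y] bond c/1=27/400: DF=(1192659/1000000 − 27/400·(0.963500+0.938500+0.914900+0.868900+0.820300+0.807200+0.760300))/(1+27/400) = 1833/2500 ≈ 0.733200

1 1 1927/2000
2 2 1877/2000
3 3 9149/10000
4 4 8689/10000
5 5 8203/10000
6 6 1009/1250
7 7 7603/10000
8 8 1833/2500
f(1y,3y) = ((1927/2000)/(9149/10000) − 1)/(2) = 243/9149 ≈ 2.6560%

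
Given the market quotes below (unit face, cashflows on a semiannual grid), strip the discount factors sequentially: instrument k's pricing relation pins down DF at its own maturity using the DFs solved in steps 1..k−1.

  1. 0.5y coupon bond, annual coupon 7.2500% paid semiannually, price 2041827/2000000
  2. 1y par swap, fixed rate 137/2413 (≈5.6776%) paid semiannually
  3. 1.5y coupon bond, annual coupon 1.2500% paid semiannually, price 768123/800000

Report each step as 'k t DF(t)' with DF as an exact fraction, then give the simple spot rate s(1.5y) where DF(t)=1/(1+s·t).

step 1 [0.5y] bond c/2=29/800: DF=(2041827/2000000 − 29/800·(0))/(1+29/800) = 2463/2500 ≈ 0.985200
step 2 [1y] swap r/2=137/4826: DF=(1 − 137/4826·(0.985200))/(1+137/4826) = 2363/2500 ≈ 0.945200
step 3 [1.5y] bond c/2=1/160: DF=(768123/800000 − 1/160·(0.985200+0.945200))/(1+1/160) = 4711/5000 ≈ 0.942200

1 1/2 2463/2500
2 1 2363/2500
3 3/2 4711/5000
s(1.5y) = (1/(4711/5000) − 1)/(3/2) = 578/14133 ≈ 4.0897%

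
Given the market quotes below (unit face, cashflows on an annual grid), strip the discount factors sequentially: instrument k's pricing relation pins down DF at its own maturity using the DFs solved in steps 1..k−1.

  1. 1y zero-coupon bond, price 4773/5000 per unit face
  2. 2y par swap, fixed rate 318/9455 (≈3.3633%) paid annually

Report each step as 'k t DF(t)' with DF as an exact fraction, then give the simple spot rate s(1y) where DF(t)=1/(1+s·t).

step 1 [1y] zero: DF = P = 4773/5000 ≈ 0.954600
step 2 [2y] swap r/1=318/9455: DF=(1 − 318/9455·(0.954600))/(1+318/9455) = 2341/2500 ≈ 0.936400

1 1 4773/5000
2 2 2341/2500
s(1y) = (1/(4773/5000) − 1)/(1) = 227/4773 ≈ 4.7559%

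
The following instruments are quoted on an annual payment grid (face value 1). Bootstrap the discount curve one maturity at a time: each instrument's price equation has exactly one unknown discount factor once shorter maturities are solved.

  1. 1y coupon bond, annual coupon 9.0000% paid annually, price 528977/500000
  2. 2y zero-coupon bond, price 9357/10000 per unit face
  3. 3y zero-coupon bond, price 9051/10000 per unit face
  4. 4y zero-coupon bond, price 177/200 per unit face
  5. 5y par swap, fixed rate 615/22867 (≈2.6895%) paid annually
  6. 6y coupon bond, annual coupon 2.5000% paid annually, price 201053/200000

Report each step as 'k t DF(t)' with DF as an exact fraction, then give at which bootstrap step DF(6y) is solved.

step 1 [1y] bond c/1=9/100: DF=(528977/500000 − 9/100·(0))/(1+9/100) = 4853/5000 ≈ 0.970600
step 2 [2y] zero: DF = P = 9357/10000 ≈ 0.935700
step 3 [3y] zero: DF = P = 9051/10000 ≈ 0.905100
step 4 [4y] zero: DF = P = 177/200 ≈ 0.885000
step 5 [5y] swap r/1=615/22867: DF=(1 − 615/22867·(0.970600+0.935700+0.905100+0.885000))/(1+615/22867) = 877/1000 ≈ 0.877000
step 6 [6y] bond c/1=1/40: DF=(201053/200000 − 1/40·(0.970600+0.935700+0.905100+0.885000+0.877000))/(1+1/40) = 2173/2500 ≈ 0.869200

1 1 4853/5000
2 2 9357/10000
3 3 9051/10000
4 4 177/200
5 5 877/1000
6 6 2173/2500
DF(6y) is solved at step 6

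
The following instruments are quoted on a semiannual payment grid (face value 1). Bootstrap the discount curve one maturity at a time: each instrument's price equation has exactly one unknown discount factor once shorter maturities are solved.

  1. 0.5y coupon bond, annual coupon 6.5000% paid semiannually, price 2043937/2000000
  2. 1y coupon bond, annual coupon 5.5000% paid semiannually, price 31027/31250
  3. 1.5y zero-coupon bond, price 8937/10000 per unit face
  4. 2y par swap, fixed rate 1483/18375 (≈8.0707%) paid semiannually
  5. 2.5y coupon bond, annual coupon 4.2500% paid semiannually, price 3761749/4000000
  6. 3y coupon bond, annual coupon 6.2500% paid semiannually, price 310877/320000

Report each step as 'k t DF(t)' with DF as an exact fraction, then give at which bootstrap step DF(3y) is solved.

1 1/2 4949/5000
2 1 4699/5000
3 3/2 8937/10000
4 2 8517/10000
5 5/2 2111/2500
6 3 8051/10000
DF(3y) is solved at step 6

step 1 [0.5y] bond c/2=13/400: DF=(2043937/2000000 − 13/400·(0))/(1+13/400) = 4949/5000 ≈ 0.989800
step 2 [1y] bond c/2=11/400: DF=(31027/31250 − 11/400·(0.989800))/(1+11/400) = 4699/5000 ≈ 0.939800
step 3 [1.5y] zero: DF = P = 8937/10000 ≈ 0.893700
step 4 [2y] swap r/2=1483/36750: DF=(1 − 1483/36750·(0.989800+0.939800+0.893700))/(1+1483/36750) = 8517/10000 ≈ 0.851700
step 5 [2.5y] bond c/2=17/800: DF=(3761749/4000000 − 17/800·(0.989800+0.939800+0.893700+0.851700))/(1+17/800) = 2111/2500 ≈ 0.844400
step 6 [3y] bond c/2=1/32: DF=(310877/320000 − 1/32·(0.989800+0.939800+0.893700+0.851700+0.844400))/(1+1/32) = 8051/10000 ≈ 0.805100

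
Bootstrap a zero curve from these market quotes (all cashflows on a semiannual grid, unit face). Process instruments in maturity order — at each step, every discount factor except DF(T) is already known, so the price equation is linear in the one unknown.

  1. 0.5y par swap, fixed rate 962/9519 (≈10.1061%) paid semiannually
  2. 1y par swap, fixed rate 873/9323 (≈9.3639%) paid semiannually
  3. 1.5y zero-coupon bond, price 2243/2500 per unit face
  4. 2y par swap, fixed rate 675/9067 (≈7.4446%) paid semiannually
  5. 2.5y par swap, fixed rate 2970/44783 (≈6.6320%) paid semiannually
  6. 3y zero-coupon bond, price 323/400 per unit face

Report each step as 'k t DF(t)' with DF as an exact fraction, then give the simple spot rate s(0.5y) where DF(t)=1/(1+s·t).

1 1/2 9519/10000
2 1 9127/10000
3 3/2 2243/2500
4 2 173/200
5 5/2 1703/2000
6 3 323/400
s(0.5y) = (1/(9519/10000) − 1)/(1/2) = 962/9519 ≈ 10.1061%

step 1 [0.5y] swap r/2=481/9519: DF=(1 − 481/9519·(0))/(1+481/9519) = 9519/10000 ≈ 0.951900
step 2 [1y] swap r/2=873/18646: DF=(1 − 873/18646·(0.951900))/(1+873/18646) = 9127/10000 ≈ 0.912700
step 3 [1.5y] zero: DF = P = 2243/2500 ≈ 0.897200
step 4 [2y] swap r/2=675/18134: DF=(1 − 675/18134·(0.951900+0.912700+0.897200))/(1+675/18134) = 173/200 ≈ 0.865000
step 5 [2.5y] swap r/2=1485/44783: DF=(1 − 1485/44783·(0.951900+0.912700+0.897200+0.865000))/(1+1485/44783) = 1703/2000 ≈ 0.851500
step 6 [3y] zero: DF = P = 323/400 ≈ 0.807500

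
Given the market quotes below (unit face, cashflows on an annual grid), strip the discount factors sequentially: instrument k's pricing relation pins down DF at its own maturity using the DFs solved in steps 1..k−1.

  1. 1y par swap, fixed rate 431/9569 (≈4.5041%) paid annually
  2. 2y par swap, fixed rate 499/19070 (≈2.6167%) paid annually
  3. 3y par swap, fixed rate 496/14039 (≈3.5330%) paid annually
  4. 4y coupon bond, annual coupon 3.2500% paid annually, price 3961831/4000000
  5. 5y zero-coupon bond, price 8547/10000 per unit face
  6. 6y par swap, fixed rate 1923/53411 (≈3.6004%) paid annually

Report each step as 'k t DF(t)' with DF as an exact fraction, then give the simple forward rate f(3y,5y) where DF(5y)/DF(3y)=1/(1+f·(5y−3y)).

step 1 [1y] swap r/1=431/9569: DF=(1 − 431/9569·(0))/(1+431/9569) = 9569/10000 ≈ 0.956900
step 2 [2y] swap r/1=499/19070: DF=(1 − 499/19070·(0.956900))/(1+499/19070) = 9501/10000 ≈ 0.950100
step 3 [3y] swap r/1=496/14039: DF=(1 − 496/14039·(0.956900+0.950100))/(1+496/14039) = 563/625 ≈ 0.900800
step 4 [4y] bond c/1=13/400: DF=(3961831/4000000 − 13/400·(0.956900+0.950100+0.900800))/(1+13/400) = 8709/10000 ≈ 0.870900
step 5 [5y] zero: DF = P = 8547/10000 ≈ 0.854700
step 6 [6y] swap r/1=1923/53411: DF=(1 − 1923/53411·(0.956900+0.950100+0.900800+0.870900+0.854700))/(1+1923/53411) = 8077/10000 ≈ 0.807700

1 1 9569/10000
2 2 9501/10000
3 3 563/625
4 4 8709/10000
5 5 8547/10000
6 6 8077/10000
f(3y,5y) = ((563/625)/(8547/10000) − 1)/(2) = 461/17094 ≈ 2.6969%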